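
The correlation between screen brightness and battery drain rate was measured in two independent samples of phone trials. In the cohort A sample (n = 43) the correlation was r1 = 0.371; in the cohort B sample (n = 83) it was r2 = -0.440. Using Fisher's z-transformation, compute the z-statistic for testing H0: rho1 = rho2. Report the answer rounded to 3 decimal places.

4.450

Fisher z-transforms: z1 = atanh(0.371) = 0.389582, z2 = atanh(-0.440) = -0.472231; difference d = 0.861813
Var(d) = 1/40 + 1/80 = 0.0250000 + 0.0125000 = 0.0375000
z = d/√Var(d) = 0.861813 / √0.0375000 = 0.861813 / 0.193649 = 4.450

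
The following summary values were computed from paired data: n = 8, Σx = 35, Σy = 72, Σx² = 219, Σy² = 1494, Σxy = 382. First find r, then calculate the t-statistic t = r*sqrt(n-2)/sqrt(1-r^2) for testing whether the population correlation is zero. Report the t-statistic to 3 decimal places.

Numerator: nΣxy − (Σx)(Σy) = 8·382 − (35)(72) = 536
Denominator: √[(nΣx²−(Σx)²)(nΣy²−(Σy)²)]
  nΣx²−(Σx)² = 8·219 − 1225 = 527;  nΣy²−(Σy)² = 8·1494 − 5184 = 6768
  √(527·6768) = √3566736 = 1888.5804
r = 536 / 1888.5804 = 0.2838
t = r·√(n−2)/√(1−r²) = 0.2838·√6 / √(1−0.080542) = 0.695165 / 0.958884 = 0.725

0.725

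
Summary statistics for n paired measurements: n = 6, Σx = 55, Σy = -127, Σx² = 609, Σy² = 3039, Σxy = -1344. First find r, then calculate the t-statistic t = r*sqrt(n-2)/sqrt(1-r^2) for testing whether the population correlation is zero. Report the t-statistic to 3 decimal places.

-5.398

S_xy = nΣxy − ΣxΣy = 6·(-1344) − 55·(-127) = -8064 − (-6985) = -1079
S_xx = nΣx² − (Σx)² = 6·609 − 55² = 3654 − 3025 = 629
S_yy = nΣy² − (Σy)² = 6·3039 − (-127)² = 18234 − 16129 = 2105
r = S_xy / √(S_xx·S_yy) = -1079 / √(629·2105) = -1079 / √1324045 = -1079 / 1150.6715 = -0.9377
t = r·√(n−2)/√(1−r²) = -0.9377·√4 / √(1−0.879281) = -1.875400 / 0.347446 = -5.398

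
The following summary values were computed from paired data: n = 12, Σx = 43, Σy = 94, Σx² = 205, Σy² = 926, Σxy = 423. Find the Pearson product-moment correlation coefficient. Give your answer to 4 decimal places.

S_xy = nΣxy − ΣxΣy = 12·423 − 43·94 = 5076 − 4042 = 1034
S_xx = nΣx² − (Σx)² = 12·205 − 43² = 2460 − 1849 = 611
S_yy = nΣy² − (Σy)² = 12·926 − 94² = 11112 − 8836 = 2276
r = S_xy / √(S_xx·S_yy) = 1034 / √(611·2276) = 1034 / √1390636 = 1034 / 1179.2523 = 0.8768

0.8768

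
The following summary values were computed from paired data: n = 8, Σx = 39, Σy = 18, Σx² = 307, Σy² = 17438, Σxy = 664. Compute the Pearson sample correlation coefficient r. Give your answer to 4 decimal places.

S_xy = nΣxy − ΣxΣy = 8·664 − 39·18 = 5312 − 702 = 4610
S_xx = nΣx² − (Σx)² = 8·307 − 39² = 2456 − 1521 = 935
S_yy = nΣy² − (Σy)² = 8·17438 − 18² = 139504 − 324 = 139180
r = S_xy / √(S_xx·S_yy) = 4610 / √(935·139180) = 4610 / √130133300 = 4610 / 11407.5983 = 0.4041

0.4041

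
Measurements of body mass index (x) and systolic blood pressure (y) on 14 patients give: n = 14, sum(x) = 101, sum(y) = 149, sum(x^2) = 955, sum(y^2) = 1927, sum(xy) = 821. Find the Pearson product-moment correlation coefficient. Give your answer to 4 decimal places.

-0.9137

Numerator: nΣxy − (Σx)(Σy) = 14·821 − (101)(149) = -3555
Denominator: √[(nΣx²−(Σx)²)(nΣy²−(Σy)²)]
  nΣx²−(Σx)² = 14·955 − 10201 = 3169;  nΣy²−(Σy)² = 14·1927 − 22201 = 4777
  √(3169·4777) = √15138313 = 3890.7985
r = -3555 / 3890.7985 = -0.9137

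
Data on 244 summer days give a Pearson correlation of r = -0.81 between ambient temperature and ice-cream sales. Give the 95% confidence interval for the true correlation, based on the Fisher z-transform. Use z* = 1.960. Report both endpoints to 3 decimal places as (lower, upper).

Fisher z: z_r = atanh(r) = ½·ln((1+(-0.81))/(1−(-0.81))) = -1.127029
SE(z) = 1/√(n−3) = 1/√241 = 0.064416
95% ⇒ z* = 1.960; margin = 1.960·0.064416 = 0.126255
CI on z-scale: (-1.253284, -1.000774)
Back-transform: tanh(-1.253284) = -0.849202, tanh(-1.000774) = -0.761919

(-0.849, -0.762)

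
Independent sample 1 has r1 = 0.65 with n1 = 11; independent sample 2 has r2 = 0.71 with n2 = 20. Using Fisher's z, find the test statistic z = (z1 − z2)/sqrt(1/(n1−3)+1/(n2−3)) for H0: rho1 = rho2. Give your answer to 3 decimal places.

-0.261

z1 = atanh(0.65) = 0.775299,  z2 = atanh(0.71) = 0.887184
SE = √(1/(n1−3) + 1/(n2−3)) = √(1/8 + 1/17) = √(0.1250000 + 0.0588235) = √0.1838235 = 0.428746
z = (z1 − z2)/SE = (0.775299 − 0.887184) / 0.428746 = -0.111885 / 0.428746 = -0.261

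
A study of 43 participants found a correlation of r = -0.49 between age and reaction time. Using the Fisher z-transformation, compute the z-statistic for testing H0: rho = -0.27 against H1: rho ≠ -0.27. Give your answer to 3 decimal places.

Fisher z: atanh(-0.49) = -0.536060, atanh(-0.27) = -0.276864
z = (z_r − z_0)·√(n−3) = (-0.536060 − (-0.276864))·√40 = -0.259196 · 6.324555 = -1.639

-1.639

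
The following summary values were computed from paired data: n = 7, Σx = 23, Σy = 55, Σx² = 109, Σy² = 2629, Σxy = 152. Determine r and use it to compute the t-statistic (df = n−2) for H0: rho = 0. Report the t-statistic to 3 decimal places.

-0.238

Numerator: nΣxy − (Σx)(Σy) = 7·152 − (23)(55) = -201
Denominator: √[(nΣx²−(Σx)²)(nΣy²−(Σy)²)]
  nΣx²−(Σx)² = 7·109 − 529 = 234;  nΣy²−(Σy)² = 7·2629 − 3025 = 15378
  √(234·15378) = √3598452 = 1896.9586
r = -201 / 1896.9586 = -0.1060
t = r·√(n−2)/√(1−r²) = -0.1060·√5 / √(1−0.011236) = -0.237023 / 0.994366 = -0.238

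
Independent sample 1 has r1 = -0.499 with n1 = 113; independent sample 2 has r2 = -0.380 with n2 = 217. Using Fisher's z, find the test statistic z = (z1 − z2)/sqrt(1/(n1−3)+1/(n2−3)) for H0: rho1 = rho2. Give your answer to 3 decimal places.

-1.261

z1 = atanh(-0.499) = -0.547974,  z2 = atanh(-0.380) = -0.400060
SE = √(1/(n1−3) + 1/(n2−3)) = √(1/110 + 1/214) = √(0.0090909 + 0.0046729) = √0.0137638 = 0.117319
z = (z1 − z2)/SE = (-0.547974 − (-0.400060)) / 0.117319 = -0.147914 / 0.117319 = -1.261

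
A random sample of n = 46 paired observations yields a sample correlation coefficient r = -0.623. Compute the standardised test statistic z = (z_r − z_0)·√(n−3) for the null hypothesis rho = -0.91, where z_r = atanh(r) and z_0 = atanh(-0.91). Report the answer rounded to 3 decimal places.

5.230

z_r = atanh(-0.623) = -0.729893,  z_0 = atanh(-0.91) = -1.527524
SE = 1/√(n−3) = 1/√43 = 0.152499
z = (z_r − z_0)/SE = (-0.729893 − (-1.527524)) / 0.152499 = 0.797631 / 0.152499 = 5.230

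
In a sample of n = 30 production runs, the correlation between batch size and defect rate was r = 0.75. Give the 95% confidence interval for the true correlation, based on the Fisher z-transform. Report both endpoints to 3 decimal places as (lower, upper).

(0.534, 0.874)

Fisher z: z_r = atanh(r) = ½·ln((1+0.75)/(1−0.75)) = 0.972955
SE(z) = 1/√(n−3) = 1/√27 = 0.192450
95% ⇒ z* = 1.960; margin = 1.960·0.192450 = 0.377202
CI on z-scale: (0.595753, 1.350157)
Back-transform: tanh(0.595753) = 0.534021, tanh(1.350157) = 0.874090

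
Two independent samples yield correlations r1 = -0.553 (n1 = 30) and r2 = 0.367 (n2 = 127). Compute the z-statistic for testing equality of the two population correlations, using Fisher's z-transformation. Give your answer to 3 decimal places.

z1 = atanh(-0.553) = -0.622693,  z2 = atanh(0.367) = 0.384952
SE = √(1/(n1−3) + 1/(n2−3)) = √(1/27 + 1/124) = √(0.0370370 + 0.0080645) = √0.0451015 = 0.212371
z = (z1 − z2)/SE = (-0.622693 − 0.384952) / 0.212371 = -1.007645 / 0.212371 = -4.745

-4.745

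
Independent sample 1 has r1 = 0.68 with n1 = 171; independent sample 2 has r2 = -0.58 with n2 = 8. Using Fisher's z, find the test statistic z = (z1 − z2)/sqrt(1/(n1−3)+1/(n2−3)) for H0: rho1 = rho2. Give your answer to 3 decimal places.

z1 = atanh(0.68) = 0.829114,  z2 = atanh(-0.58) = -0.662463
SE = √(1/(n1−3) + 1/(n2−3)) = √(1/168 + 1/5) = √(0.0059524 + 0.2000000) = √0.2059524 = 0.453820
z = (z1 − z2)/SE = (0.829114 − (-0.662463)) / 0.453820 = 1.491577 / 0.453820 = 3.287

3.287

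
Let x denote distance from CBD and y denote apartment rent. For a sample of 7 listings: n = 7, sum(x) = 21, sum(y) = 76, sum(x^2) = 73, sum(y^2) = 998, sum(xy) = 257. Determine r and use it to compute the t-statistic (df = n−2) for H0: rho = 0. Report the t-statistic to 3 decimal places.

2.177

S_xy = nΣxy − ΣxΣy = 7·257 − 21·76 = 1799 − 1596 = 203
S_xx = nΣx² − (Σx)² = 7·73 − 21² = 511 − 441 = 70
S_yy = nΣy² − (Σy)² = 7·998 − 76² = 6986 − 5776 = 1210
r = S_xy / √(S_xx·S_yy) = 203 / √(70·1210) = 203 / √84700 = 203 / 291.0326 = 0.6975
t = r·√(n−2)/√(1−r²) = 0.6975·√5 / √(1−0.486506) = 1.559657 / 0.716585 = 2.177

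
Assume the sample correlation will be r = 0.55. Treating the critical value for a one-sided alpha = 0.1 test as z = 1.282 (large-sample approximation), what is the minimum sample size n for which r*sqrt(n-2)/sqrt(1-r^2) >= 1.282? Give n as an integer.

r√(n−2)/√(1−r²) ≥ 1.282  ⇔  n−2 ≥ (1.282)²·(1−r²)/r²
(1−r²)/r² = (1−0.3025)/0.3025 = 2.3058
n ≥ 2 + 1.643524·2.3058 = 2 + 3.7896 = 5.7896
⌈5.7896⌉ = 6

6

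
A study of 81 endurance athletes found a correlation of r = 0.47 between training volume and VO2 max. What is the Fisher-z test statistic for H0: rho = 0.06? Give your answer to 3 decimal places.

3.974

Fisher z: atanh(0.47) = 0.510070, atanh(0.06) = 0.060072
z = (z_r − z_0)·√(n−3) = (0.510070 − 0.060072)·√78 = 0.449998 · 8.831761 = 3.974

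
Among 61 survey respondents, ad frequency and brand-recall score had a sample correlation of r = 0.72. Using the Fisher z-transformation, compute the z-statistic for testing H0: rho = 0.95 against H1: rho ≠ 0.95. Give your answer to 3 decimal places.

-7.038

z_r = atanh(0.72) = 0.907645,  z_0 = atanh(0.95) = 1.831781
SE = 1/√(n−3) = 1/√58 = 0.131306
z = (z_r − z_0)/SE = (0.907645 − 1.831781) / 0.131306 = -0.924136 / 0.131306 = -7.038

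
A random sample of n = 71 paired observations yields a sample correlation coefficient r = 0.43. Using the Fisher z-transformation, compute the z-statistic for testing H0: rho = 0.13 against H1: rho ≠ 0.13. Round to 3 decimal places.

2.714

Fisher z: atanh(0.43) = 0.459897, atanh(0.13) = 0.130740
z = (z_r − z_0)·√(n−3) = (0.459897 − 0.130740)·√68 = 0.329157 · 8.246211 = 2.714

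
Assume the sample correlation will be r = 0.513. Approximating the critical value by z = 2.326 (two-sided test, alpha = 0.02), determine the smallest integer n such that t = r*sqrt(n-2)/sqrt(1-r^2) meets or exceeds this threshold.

18

Need r·√(n−2)/√(1−r²) ≥ 2.326
√(n−2) ≥ 2.326·√(1−0.263169) / 0.513 = 2.326·0.858389 / 0.513 = 3.8920
n−2 ≥ 15.1477  ⇒  n ≥ 17.1477
Smallest integer n = 18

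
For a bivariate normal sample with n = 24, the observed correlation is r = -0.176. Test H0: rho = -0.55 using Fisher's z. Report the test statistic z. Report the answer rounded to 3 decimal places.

z_r = atanh(-0.176) = -0.177852,  z_0 = atanh(-0.55) = -0.618381
SE = 1/√(n−3) = 1/√21 = 0.218218
z = (z_r − z_0)/SE = (-0.177852 − (-0.618381)) / 0.218218 = 0.440529 / 0.218218 = 2.019

2.019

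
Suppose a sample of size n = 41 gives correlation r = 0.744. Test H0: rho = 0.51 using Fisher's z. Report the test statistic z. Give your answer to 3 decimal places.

z_r = atanh(0.744) = 0.959380,  z_0 = atanh(0.51) = 0.562730
SE = 1/√(n−3) = 1/√38 = 0.162221
z = (z_r − z_0)/SE = (0.959380 − 0.562730) / 0.162221 = 0.396650 / 0.162221 = 2.445

2.445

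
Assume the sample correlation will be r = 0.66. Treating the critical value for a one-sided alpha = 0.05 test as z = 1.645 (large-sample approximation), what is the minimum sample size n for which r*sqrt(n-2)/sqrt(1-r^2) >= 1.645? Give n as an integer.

6

r√(n−2)/√(1−r²) ≥ 1.645  ⇔  n−2 ≥ (1.645)²·(1−r²)/r²
(1−r²)/r² = (1−0.4356)/0.4356 = 1.2957
n ≥ 2 + 2.706025·1.2957 = 2 + 3.5062 = 5.5062
⌈5.5062⌉ = 6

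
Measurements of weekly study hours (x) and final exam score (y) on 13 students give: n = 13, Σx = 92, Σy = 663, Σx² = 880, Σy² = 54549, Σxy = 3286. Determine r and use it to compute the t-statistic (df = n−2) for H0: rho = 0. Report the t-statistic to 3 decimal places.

S_xy = nΣxy − ΣxΣy = 13·3286 − 92·663 = 42718 − 60996 = -18278
S_xx = nΣx² − (Σx)² = 13·880 − 92² = 11440 − 8464 = 2976
S_yy = nΣy² − (Σy)² = 13·54549 − 663² = 709137 − 439569 = 269568
r = S_xy / √(S_xx·S_yy) = -18278 / √(2976·269568) = -18278 / √802234368 = -18278 / 28323.7421 = -0.6453
t = r·√(n−2)/√(1−r²) = -0.6453·√11 / √(1−0.416412) = -2.140218 / 0.763929 = -2.802

-2.802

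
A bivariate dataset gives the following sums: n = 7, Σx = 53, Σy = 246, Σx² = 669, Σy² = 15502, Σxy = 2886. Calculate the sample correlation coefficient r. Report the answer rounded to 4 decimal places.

0.7554

S_xy = nΣxy − ΣxΣy = 7·2886 − 53·246 = 20202 − 13038 = 7164
S_xx = nΣx² − (Σx)² = 7·669 − 53² = 4683 − 2809 = 1874
S_yy = nΣy² − (Σy)² = 7·15502 − 246² = 108514 − 60516 = 47998
r = S_xy / √(S_xx·S_yy) = 7164 / √(1874·47998) = 7164 / √89948252 = 7164 / 9484.1052 = 0.7554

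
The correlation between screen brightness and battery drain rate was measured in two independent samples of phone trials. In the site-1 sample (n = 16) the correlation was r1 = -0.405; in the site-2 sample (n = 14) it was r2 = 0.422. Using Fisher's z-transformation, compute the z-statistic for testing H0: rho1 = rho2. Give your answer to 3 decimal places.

-2.147

z1 = atanh(-0.405) = -0.429616,  z2 = atanh(0.422) = 0.450123
SE = √(1/(n1−3) + 1/(n2−3)) = √(1/13 + 1/11) = √(0.0769231 + 0.0909091) = √0.1678322 = 0.409673
z = (z1 − z2)/SE = (-0.429616 − 0.450123) / 0.409673 = -0.879739 / 0.409673 = -2.147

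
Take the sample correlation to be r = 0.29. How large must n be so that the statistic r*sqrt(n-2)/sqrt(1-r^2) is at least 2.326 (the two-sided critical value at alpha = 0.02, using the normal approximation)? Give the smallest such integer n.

Need r·√(n−2)/√(1−r²) ≥ 2.326
√(n−2) ≥ 2.326·√(1−0.0841) / 0.29 = 2.326·0.957027 / 0.29 = 7.6760
n−2 ≥ 58.9210  ⇒  n ≥ 60.9210
Smallest integer n = 61

61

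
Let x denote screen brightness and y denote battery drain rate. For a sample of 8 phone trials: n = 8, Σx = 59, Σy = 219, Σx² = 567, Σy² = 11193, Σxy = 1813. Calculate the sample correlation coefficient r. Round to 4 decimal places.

0.2390

Numerator: nΣxy − (Σx)(Σy) = 8·1813 − (59)(219) = 1583
Denominator: √[(nΣx²−(Σx)²)(nΣy²−(Σy)²)]
  nΣx²−(Σx)² = 8·567 − 3481 = 1055;  nΣy²−(Σy)² = 8·11193 − 47961 = 41583
  √(1055·41583) = √43870065 = 6623.4481
r = 1583 / 6623.4481 = 0.2390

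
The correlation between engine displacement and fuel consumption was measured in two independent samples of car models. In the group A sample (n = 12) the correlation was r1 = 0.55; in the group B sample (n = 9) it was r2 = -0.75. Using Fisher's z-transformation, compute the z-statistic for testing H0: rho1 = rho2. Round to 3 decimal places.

z1 = atanh(0.55) = 0.618381,  z2 = atanh(-0.75) = -0.972955
SE = √(1/(n1−3) + 1/(n2−3)) = √(1/9 + 1/6) = √(0.1111111 + 0.1666667) = √0.2777778 = 0.527046
z = (z1 − z2)/SE = (0.618381 − (-0.972955)) / 0.527046 = 1.591336 / 0.527046 = 3.019

3.019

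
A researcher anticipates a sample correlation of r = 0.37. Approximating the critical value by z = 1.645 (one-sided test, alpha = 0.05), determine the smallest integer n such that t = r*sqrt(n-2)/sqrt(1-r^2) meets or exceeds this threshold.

20

r√(n−2)/√(1−r²) ≥ 1.645  ⇔  n−2 ≥ (1.645)²·(1−r²)/r²
(1−r²)/r² = (1−0.1369)/0.1369 = 6.3046
n ≥ 2 + 2.706025·6.3046 = 2 + 17.0604 = 19.0604
⌈19.0604⌉ = 20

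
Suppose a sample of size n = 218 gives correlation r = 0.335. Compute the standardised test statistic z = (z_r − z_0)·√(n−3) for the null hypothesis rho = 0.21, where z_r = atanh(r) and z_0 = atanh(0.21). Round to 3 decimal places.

z_r = atanh(0.335) = 0.348450,  z_0 = atanh(0.21) = 0.213171
SE = 1/√(n−3) = 1/√215 = 0.068199
z = (z_r − z_0)/SE = (0.348450 − 0.213171) / 0.068199 = 0.135279 / 0.068199 = 1.984

1.984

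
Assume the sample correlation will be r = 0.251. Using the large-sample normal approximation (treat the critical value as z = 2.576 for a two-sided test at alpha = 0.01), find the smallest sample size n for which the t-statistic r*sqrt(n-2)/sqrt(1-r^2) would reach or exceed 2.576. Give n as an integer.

Need r·√(n−2)/√(1−r²) ≥ 2.576
√(n−2) ≥ 2.576·√(1−0.063001) / 0.251 = 2.576·0.967987 / 0.251 = 9.9344
n−2 ≥ 98.6923  ⇒  n ≥ 100.6923
Smallest integer n = 101

101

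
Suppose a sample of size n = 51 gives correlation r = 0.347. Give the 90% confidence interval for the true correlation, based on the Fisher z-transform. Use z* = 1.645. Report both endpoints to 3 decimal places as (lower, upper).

(0.124, 0.537)

Fisher z: z_r = atanh(r) = ½·ln((1+0.347)/(1−0.347)) = 0.362029
SE(z) = 1/√(n−3) = 1/√48 = 0.144338
90% ⇒ z* = 1.645; margin = 1.645·0.144338 = 0.237436
CI on z-scale: (0.124593, 0.599465)
Back-transform: tanh(0.124593) = 0.123952, tanh(0.599465) = 0.536669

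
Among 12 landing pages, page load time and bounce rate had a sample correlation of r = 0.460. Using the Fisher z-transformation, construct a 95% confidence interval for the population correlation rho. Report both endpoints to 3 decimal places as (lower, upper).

(-0.155, 0.818)

z_r = atanh(0.460) = 0.497311;  SE = 1/√(n−3) = 1/√9 = 0.333333
z-limits: 0.497311 ± 1.960·0.333333 = 0.497311 ± 0.653333 = [-0.156022, 1.150644]
ρ-limits: (tanh -0.156022, tanh 1.150644) = (-0.155, 0.818)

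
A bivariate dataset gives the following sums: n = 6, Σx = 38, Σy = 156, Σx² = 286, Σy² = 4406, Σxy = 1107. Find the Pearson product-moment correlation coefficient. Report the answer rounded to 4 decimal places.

0.9447

S_xy = nΣxy − ΣxΣy = 6·1107 − 38·156 = 6642 − 5928 = 714
S_xx = nΣx² − (Σx)² = 6·286 − 38² = 1716 − 1444 = 272
S_yy = nΣy² − (Σy)² = 6·4406 − 156² = 26436 − 24336 = 2100
r = S_xy / √(S_xx·S_yy) = 714 / √(272·2100) = 714 / √571200 = 714 / 755.7777 = 0.9447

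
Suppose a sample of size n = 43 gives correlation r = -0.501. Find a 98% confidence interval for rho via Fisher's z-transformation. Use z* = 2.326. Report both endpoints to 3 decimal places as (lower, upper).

Fisher z: z_r = atanh(r) = ½·ln((1+(-0.501))/(1−(-0.501))) = -0.550640
SE(z) = 1/√(n−3) = 1/√40 = 0.158114
98% ⇒ z* = 2.326; margin = 2.326·0.158114 = 0.367773
CI on z-scale: (-0.918413, -0.182867)
Back-transform: tanh(-0.918413) = -0.725146, tanh(-0.182867) = -0.180856

(-0.725, -0.181)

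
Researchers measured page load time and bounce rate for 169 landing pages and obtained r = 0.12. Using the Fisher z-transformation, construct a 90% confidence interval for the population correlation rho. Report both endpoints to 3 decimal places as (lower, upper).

z_r = atanh(0.12) = 0.120581;  SE = 1/√(n−3) = 1/√166 = 0.077615
z-limits: 0.120581 ± 1.645·0.077615 = 0.120581 ± 0.127677 = [-0.007096, 0.248258]
ρ-limits: (tanh -0.007096, tanh 0.248258) = (-0.007, 0.243)

(-0.007, 0.243)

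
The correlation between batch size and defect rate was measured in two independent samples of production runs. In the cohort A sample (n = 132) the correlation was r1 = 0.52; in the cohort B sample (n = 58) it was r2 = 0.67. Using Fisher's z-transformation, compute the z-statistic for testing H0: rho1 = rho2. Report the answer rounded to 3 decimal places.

z1 = atanh(0.52) = 0.576340,  z2 = atanh(0.67) = 0.810743
SE = √(1/(n1−3) + 1/(n2−3)) = √(1/129 + 1/55) = √(0.0077519 + 0.0181818) = √0.0259337 = 0.161039
z = (z1 − z2)/SE = (0.576340 − 0.810743) / 0.161039 = -0.234403 / 0.161039 = -1.456

-1.456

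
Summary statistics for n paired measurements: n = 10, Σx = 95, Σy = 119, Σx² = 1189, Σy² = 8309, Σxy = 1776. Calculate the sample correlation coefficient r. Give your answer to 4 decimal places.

Numerator: nΣxy − (Σx)(Σy) = 10·1776 − (95)(119) = 6455
Denominator: √[(nΣx²−(Σx)²)(nΣy²−(Σy)²)]
  nΣx²−(Σx)² = 10·1189 − 9025 = 2865;  nΣy²−(Σy)² = 10·8309 − 14161 = 68929
  √(2865·68929) = √197481585 = 14052.8141
r = 6455 / 14052.8141 = 0.4593

0.4593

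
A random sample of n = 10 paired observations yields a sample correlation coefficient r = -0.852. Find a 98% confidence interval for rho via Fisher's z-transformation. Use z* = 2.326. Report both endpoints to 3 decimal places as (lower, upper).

(-0.973, -0.366)

Fisher z: z_r = atanh(r) = ½·ln((1+(-0.852))/(1−(-0.852))) = -1.263405
SE(z) = 1/√(n−3) = 1/√7 = 0.377964
98% ⇒ z* = 2.326; margin = 2.326·0.377964 = 0.879144
CI on z-scale: (-2.142549, -0.384261)
Back-transform: tanh(-2.142549) = -0.972830, tanh(-0.384261) = -0.366402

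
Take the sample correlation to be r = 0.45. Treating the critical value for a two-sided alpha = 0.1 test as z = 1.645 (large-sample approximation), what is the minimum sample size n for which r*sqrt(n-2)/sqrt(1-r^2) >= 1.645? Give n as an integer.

Need r·√(n−2)/√(1−r²) ≥ 1.645
√(n−2) ≥ 1.645·√(1−0.2025) / 0.45 = 1.645·0.893029 / 0.45 = 3.2645
n−2 ≥ 10.6570  ⇒  n ≥ 12.6570
Smallest integer n = 13

13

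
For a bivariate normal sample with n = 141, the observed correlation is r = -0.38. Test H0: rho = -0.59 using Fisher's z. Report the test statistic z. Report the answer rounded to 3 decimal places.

3.261

z_r = atanh(-0.38) = -0.400060,  z_0 = atanh(-0.59) = -0.677666
SE = 1/√(n−3) = 1/√138 = 0.085126
z = (z_r − z_0)/SE = (-0.400060 − (-0.677666)) / 0.085126 = 0.277606 / 0.085126 = 3.261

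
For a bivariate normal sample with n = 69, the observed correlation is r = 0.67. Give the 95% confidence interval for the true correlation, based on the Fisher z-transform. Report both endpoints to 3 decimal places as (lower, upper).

(0.515, 0.783)

z_r = atanh(0.67) = 0.810743;  SE = 1/√(n−3) = 1/√66 = 0.123091
z-limits: 0.810743 ± 1.960·0.123091 = 0.810743 ± 0.241258 = [0.569485, 1.052001]
ρ-limits: (tanh 0.569485, tanh 1.052001) = (0.515, 0.783)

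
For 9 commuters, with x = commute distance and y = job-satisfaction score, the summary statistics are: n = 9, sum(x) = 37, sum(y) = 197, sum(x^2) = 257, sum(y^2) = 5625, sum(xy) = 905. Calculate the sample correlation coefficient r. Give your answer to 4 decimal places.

0.2563

Numerator: nΣxy − (Σx)(Σy) = 9·905 − (37)(197) = 856
Denominator: √[(nΣx²−(Σx)²)(nΣy²−(Σy)²)]
  nΣx²−(Σx)² = 9·257 − 1369 = 944;  nΣy²−(Σy)² = 9·5625 − 38809 = 11816
  √(944·11816) = √11154304 = 3339.8060
r = 856 / 3339.8060 = 0.2563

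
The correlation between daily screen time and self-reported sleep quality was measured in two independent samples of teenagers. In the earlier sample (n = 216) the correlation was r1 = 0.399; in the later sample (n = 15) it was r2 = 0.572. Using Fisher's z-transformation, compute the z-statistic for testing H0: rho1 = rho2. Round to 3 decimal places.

-0.769

Fisher z-transforms: z1 = atanh(0.399) = 0.422459, z2 = atanh(0.572) = 0.650490; difference d = -0.228031
Var(d) = 1/213 + 1/12 = 0.0046948 + 0.0833333 = 0.0880281
z = d/√Var(d) = -0.228031 / √0.0880281 = -0.228031 / 0.296695 = -0.769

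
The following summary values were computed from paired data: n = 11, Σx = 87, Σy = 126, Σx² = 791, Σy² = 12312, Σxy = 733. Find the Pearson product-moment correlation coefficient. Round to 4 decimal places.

-0.2492

Numerator: nΣxy − (Σx)(Σy) = 11·733 − (87)(126) = -2899
Denominator: √[(nΣx²−(Σx)²)(nΣy²−(Σy)²)]
  nΣx²−(Σx)² = 11·791 − 7569 = 1132;  nΣy²−(Σy)² = 11·12312 − 15876 = 119556
  √(1132·119556) = √135337392 = 11633.4600
r = -2899 / 11633.4600 = -0.2492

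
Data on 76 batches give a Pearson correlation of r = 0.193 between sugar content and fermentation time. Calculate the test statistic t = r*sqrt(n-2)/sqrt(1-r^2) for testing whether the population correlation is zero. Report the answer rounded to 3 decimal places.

t = r·√(n−2) / √(1−r²) with r = 0.193, n = 76
  = 0.193·√74 / √(1 − 0.037249)
  = 0.193·8.602325 / 0.981199
  = 1.660249 / 0.981199 = 1.692

1.692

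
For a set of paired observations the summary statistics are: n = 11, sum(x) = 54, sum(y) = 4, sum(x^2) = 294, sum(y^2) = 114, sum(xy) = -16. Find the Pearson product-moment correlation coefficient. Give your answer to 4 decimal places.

Numerator: nΣxy − (Σx)(Σy) = 11·(-16) − (54)(4) = -392
Denominator: √[(nΣx²−(Σx)²)(nΣy²−(Σy)²)]
  nΣx²−(Σx)² = 11·294 − 2916 = 318;  nΣy²−(Σy)² = 11·114 − 16 = 1238
  √(318·1238) = √393684 = 627.4424
r = -392 / 627.4424 = -0.6248

-0.6248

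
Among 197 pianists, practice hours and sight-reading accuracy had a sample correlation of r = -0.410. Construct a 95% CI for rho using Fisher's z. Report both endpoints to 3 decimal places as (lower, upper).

Fisher z: z_r = atanh(r) = ½·ln((1+(-0.410))/(1−(-0.410))) = -0.435611
SE(z) = 1/√(n−3) = 1/√194 = 0.071796
95% ⇒ z* = 1.960; margin = 1.960·0.071796 = 0.140720
CI on z-scale: (-0.576331, -0.294891)
Back-transform: tanh(-0.576331) = -0.519994, tanh(-0.294891) = -0.286630

(-0.520, -0.287)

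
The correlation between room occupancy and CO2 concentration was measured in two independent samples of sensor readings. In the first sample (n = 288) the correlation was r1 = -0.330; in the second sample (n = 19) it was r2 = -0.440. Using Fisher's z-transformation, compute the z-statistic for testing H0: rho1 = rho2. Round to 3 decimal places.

z1 = atanh(-0.330) = -0.342828,  z2 = atanh(-0.440) = -0.472231
SE = √(1/(n1−3) + 1/(n2−3)) = √(1/285 + 1/16) = √(0.0035088 + 0.0625000) = √0.0660088 = 0.256922
z = (z1 − z2)/SE = (-0.342828 − (-0.472231)) / 0.256922 = 0.129403 / 0.256922 = 0.504

0.504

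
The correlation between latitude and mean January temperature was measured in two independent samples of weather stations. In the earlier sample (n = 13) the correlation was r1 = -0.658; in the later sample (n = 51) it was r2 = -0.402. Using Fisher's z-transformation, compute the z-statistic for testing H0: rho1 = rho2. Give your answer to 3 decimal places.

z1 = atanh(-0.658) = -0.789278,  z2 = atanh(-0.402) = -0.426032
SE = √(1/(n1−3) + 1/(n2−3)) = √(1/10 + 1/48) = √(0.1000000 + 0.0208333) = √0.1208333 = 0.347611
z = (z1 − z2)/SE = (-0.789278 − (-0.426032)) / 0.347611 = -0.363246 / 0.347611 = -1.045

-1.045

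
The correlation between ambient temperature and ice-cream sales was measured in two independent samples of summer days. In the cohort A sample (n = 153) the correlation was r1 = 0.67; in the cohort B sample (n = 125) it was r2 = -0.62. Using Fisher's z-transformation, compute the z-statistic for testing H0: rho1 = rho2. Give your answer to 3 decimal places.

Fisher z-transforms: z1 = atanh(0.67) = 0.810743, z2 = atanh(-0.62) = -0.725005; difference d = 1.535748
Var(d) = 1/150 + 1/122 = 0.0066667 + 0.0081967 = 0.0148634
z = d/√Var(d) = 1.535748 / √0.0148634 = 1.535748 / 0.121916 = 12.597

12.597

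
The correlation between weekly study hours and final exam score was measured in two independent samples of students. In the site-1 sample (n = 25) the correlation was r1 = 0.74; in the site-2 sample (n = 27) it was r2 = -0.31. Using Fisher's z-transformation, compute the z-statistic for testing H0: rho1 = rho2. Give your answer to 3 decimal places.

4.306

z1 = atanh(0.74) = 0.950479,  z2 = atanh(-0.31) = -0.320545
SE = √(1/(n1−3) + 1/(n2−3)) = √(1/22 + 1/24) = √(0.0454545 + 0.0416667) = √0.0871212 = 0.295163
z = (z1 − z2)/SE = (0.950479 − (-0.320545)) / 0.295163 = 1.271024 / 0.295163 = 4.306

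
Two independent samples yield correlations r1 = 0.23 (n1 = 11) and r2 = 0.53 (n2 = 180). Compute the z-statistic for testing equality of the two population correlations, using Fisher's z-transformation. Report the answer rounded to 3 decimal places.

-0.985

Fisher z-transforms: z1 = atanh(0.23) = 0.234189, z2 = atanh(0.53) = 0.590145; difference d = -0.355956
Var(d) = 1/8 + 1/177 = 0.1250000 + 0.0056497 = 0.1306497
z = d/√Var(d) = -0.355956 / √0.1306497 = -0.355956 / 0.361455 = -0.985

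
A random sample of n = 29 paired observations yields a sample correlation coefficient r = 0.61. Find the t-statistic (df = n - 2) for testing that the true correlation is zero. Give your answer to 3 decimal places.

t = r·√(n−2) / √(1−r²) with r = 0.61, n = 29
  = 0.61·√27 / √(1 − 0.3721)
  = 0.61·5.196152 / 0.792401
  = 3.169653 / 0.792401 = 4.000

4.000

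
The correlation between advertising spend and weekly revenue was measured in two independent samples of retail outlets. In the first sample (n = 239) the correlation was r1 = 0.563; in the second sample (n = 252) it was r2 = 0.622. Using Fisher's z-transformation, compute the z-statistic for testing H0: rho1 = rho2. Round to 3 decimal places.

z1 = atanh(0.563) = 0.637215,  z2 = atanh(0.622) = 0.728261
SE = √(1/(n1−3) + 1/(n2−3)) = √(1/236 + 1/249) = √(0.0042373 + 0.0040161) = √0.0082534 = 0.090848
z = (z1 − z2)/SE = (0.637215 − 0.728261) / 0.090848 = -0.091046 / 0.090848 = -1.002

-1.002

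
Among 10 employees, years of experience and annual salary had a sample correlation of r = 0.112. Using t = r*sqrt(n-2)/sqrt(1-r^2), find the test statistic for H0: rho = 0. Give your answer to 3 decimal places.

t = r·√(n−2) / √(1−r²) with r = 0.112, n = 10
  = 0.112·√8 / √(1 − 0.012544)
  = 0.112·2.828427 / 0.993708
  = 0.316784 / 0.993708 = 0.319

0.319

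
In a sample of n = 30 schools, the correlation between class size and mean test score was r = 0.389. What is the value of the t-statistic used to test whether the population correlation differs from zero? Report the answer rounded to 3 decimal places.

2.234

1 − r² = 1 − 0.151321 = 0.848679;  √(1−r²) = 0.921238
√(n−2) = √28 = 5.291503
t = r·√(n−2)/√(1−r²) = 0.389 · 5.291503 / 0.921238 = 2.234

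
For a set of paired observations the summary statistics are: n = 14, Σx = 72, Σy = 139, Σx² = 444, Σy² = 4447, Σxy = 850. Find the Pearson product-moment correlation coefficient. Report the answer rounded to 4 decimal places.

Numerator: nΣxy − (Σx)(Σy) = 14·850 − (72)(139) = 1892
Denominator: √[(nΣx²−(Σx)²)(nΣy²−(Σy)²)]
  nΣx²−(Σx)² = 14·444 − 5184 = 1032;  nΣy²−(Σy)² = 14·4447 − 19321 = 42937
  √(1032·42937) = √44310984 = 6656.6496
r = 1892 / 6656.6496 = 0.2842

0.2842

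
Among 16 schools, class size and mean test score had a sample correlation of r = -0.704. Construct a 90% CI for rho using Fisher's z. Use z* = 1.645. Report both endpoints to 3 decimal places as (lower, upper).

Fisher z: z_r = atanh(r) = ½·ln((1+(-0.704))/(1−(-0.704))) = -0.875187
SE(z) = 1/√(n−3) = 1/√13 = 0.277350
90% ⇒ z* = 1.645; margin = 1.645·0.277350 = 0.456241
CI on z-scale: (-1.331428, -0.418946)
Back-transform: tanh(-1.331428) = -0.869598, tanh(-0.418946) = -0.396042

(-0.870, -0.396)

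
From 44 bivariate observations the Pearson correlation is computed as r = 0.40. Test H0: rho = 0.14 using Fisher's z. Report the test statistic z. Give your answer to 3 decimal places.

z_r = atanh(0.40) = 0.423649,  z_0 = atanh(0.14) = 0.140926
SE = 1/√(n−3) = 1/√41 = 0.156174
z = (z_r − z_0)/SE = (0.423649 − 0.140926) / 0.156174 = 0.282723 / 0.156174 = 1.810

1.810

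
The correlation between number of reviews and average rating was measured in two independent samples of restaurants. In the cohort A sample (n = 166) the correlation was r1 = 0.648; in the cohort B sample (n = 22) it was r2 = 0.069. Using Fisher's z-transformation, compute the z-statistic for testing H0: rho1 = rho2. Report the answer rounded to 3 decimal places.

z1 = atanh(0.648) = 0.771843,  z2 = atanh(0.069) = 0.069110
SE = √(1/(n1−3) + 1/(n2−3)) = √(1/163 + 1/19) = √(0.0061350 + 0.0526316) = √0.0587666 = 0.242418
z = (z1 − z2)/SE = (0.771843 − 0.069110) / 0.242418 = 0.702733 / 0.242418 = 2.899

2.899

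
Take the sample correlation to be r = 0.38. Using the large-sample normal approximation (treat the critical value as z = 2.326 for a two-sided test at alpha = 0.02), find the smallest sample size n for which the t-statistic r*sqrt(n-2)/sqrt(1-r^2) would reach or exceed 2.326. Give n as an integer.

35

Need r·√(n−2)/√(1−r²) ≥ 2.326
√(n−2) ≥ 2.326·√(1−0.1444) / 0.38 = 2.326·0.924986 / 0.38 = 5.6619
n−2 ≥ 32.0571  ⇒  n ≥ 34.0571
Smallest integer n = 35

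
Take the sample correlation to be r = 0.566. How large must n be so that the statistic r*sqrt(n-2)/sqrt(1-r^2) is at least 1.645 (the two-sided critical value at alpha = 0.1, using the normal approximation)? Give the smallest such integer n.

8

Need r·√(n−2)/√(1−r²) ≥ 1.645
√(n−2) ≥ 1.645·√(1−0.320356) / 0.566 = 1.645·0.824405 / 0.566 = 2.3960
n−2 ≥ 5.7408  ⇒  n ≥ 7.7408
Smallest integer n = 8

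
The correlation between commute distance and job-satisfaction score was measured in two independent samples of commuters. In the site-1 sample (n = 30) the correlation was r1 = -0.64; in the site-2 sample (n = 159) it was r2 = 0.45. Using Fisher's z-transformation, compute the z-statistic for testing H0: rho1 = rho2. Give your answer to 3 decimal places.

z1 = atanh(-0.64) = -0.758174,  z2 = atanh(0.45) = 0.484700
SE = √(1/(n1−3) + 1/(n2−3)) = √(1/27 + 1/156) = √(0.0370370 + 0.0064103) = √0.0434473 = 0.208440
z = (z1 − z2)/SE = (-0.758174 − 0.484700) / 0.208440 = -1.242874 / 0.208440 = -5.963

-5.963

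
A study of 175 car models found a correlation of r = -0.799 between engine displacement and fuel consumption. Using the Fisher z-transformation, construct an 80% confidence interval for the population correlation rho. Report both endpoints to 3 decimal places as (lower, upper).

(-0.832, -0.761)

z_r = atanh(-0.799) = -1.095841;  SE = 1/√(n−3) = 1/√172 = 0.076249
z-limits: -1.095841 ± 1.282·0.076249 = -1.095841 ± 0.097751 = [-1.193592, -0.998090]
ρ-limits: (tanh -1.193592, tanh -0.998090) = (-0.832, -0.761)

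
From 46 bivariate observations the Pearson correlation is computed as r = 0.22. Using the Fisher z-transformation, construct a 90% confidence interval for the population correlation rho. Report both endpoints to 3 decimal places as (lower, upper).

(-0.027, 0.442)

z_r = atanh(0.22) = 0.223656;  SE = 1/√(n−3) = 1/√43 = 0.152499
z-limits: 0.223656 ± 1.645·0.152499 = 0.223656 ± 0.250861 = [-0.027205, 0.474517]
ρ-limits: (tanh -0.027205, tanh 0.474517) = (-0.027, 0.442)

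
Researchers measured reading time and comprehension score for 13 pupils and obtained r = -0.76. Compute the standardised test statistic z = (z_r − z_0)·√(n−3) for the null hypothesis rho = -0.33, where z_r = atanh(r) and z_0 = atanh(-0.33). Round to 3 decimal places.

Fisher z: atanh(-0.76) = -0.996215, atanh(-0.33) = -0.342828
z = (z_r − z_0)·√(n−3) = (-0.996215 − (-0.342828))·√10 = -0.653387 · 3.162278 = -2.066

-2.066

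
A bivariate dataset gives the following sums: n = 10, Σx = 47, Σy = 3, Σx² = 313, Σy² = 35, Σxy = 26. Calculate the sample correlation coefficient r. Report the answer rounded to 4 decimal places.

S_xy = nΣxy − ΣxΣy = 10·26 − 47·3 = 260 − 141 = 119
S_xx = nΣx² − (Σx)² = 10·313 − 47² = 3130 − 2209 = 921
S_yy = nΣy² − (Σy)² = 10·35 − 3² = 350 − 9 = 341
r = S_xy / √(S_xx·S_yy) = 119 / √(921·341) = 119 / √314061 = 119 / 560.4115 = 0.2123

0.2123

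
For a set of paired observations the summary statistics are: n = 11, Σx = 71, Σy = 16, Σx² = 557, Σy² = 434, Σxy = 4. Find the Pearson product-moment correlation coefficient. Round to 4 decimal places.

Numerator: nΣxy − (Σx)(Σy) = 11·4 − (71)(16) = -1092
Denominator: √[(nΣx²−(Σx)²)(nΣy²−(Σy)²)]
  nΣx²−(Σx)² = 11·557 − 5041 = 1086;  nΣy²−(Σy)² = 11·434 − 256 = 4518
  √(1086·4518) = √4906548 = 2215.0729
r = -1092 / 2215.0729 = -0.4930

-0.4930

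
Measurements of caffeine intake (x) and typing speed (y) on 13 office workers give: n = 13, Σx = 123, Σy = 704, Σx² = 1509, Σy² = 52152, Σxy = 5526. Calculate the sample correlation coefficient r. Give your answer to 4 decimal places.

Numerator: nΣxy − (Σx)(Σy) = 13·5526 − (123)(704) = -14754
Denominator: √[(nΣx²−(Σx)²)(nΣy²−(Σy)²)]
  nΣx²−(Σx)² = 13·1509 − 15129 = 4488;  nΣy²−(Σy)² = 13·52152 − 495616 = 182360
  √(4488·182360) = √818431680 = 28608.2450
r = -14754 / 28608.2450 = -0.5157

-0.5157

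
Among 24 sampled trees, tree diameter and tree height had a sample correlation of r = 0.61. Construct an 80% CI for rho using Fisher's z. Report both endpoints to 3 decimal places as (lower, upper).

Fisher z: z_r = atanh(r) = ½·ln((1+0.61)/(1−0.61)) = 0.708921
SE(z) = 1/√(n−3) = 1/√21 = 0.218218
80% ⇒ z* = 1.282; margin = 1.282·0.218218 = 0.279755
CI on z-scale: (0.429166, 0.988676)
Back-transform: tanh(0.429166) = 0.404624, tanh(0.988676) = 0.756797

(0.405, 0.757)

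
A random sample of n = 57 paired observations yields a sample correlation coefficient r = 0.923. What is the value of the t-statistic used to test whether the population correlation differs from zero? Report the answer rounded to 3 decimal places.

17.789

t = r·√(n−2) / √(1−r²) with r = 0.923, n = 57
  = 0.923·√55 / √(1 − 0.851929)
  = 0.923·7.416198 / 0.384800
  = 6.845151 / 0.384800 = 17.789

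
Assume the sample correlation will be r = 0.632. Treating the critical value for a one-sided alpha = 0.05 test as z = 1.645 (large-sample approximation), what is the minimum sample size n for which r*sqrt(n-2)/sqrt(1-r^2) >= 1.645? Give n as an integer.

7

r√(n−2)/√(1−r²) ≥ 1.645  ⇔  n−2 ≥ (1.645)²·(1−r²)/r²
(1−r²)/r² = (1−0.399424)/0.399424 = 1.5036
n ≥ 2 + 2.706025·1.5036 = 2 + 4.0688 = 6.0688
⌈6.0688⌉ = 7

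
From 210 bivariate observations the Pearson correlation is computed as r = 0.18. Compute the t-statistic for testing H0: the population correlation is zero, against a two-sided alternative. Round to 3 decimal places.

1 − r² = 1 − 0.0324 = 0.9676;  √(1−r²) = 0.983667
√(n−2) = √208 = 14.422205
t = r·√(n−2)/√(1−r²) = 0.18 · 14.422205 / 0.983667 = 2.639

2.639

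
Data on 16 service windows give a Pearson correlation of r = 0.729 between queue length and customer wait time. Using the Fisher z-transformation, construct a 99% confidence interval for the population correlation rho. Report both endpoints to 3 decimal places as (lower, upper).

z_r = atanh(0.729) = 0.926590;  SE = 1/√(n−3) = 1/√13 = 0.277350
z-limits: 0.926590 ± 2.576·0.277350 = 0.926590 ± 0.714454 = [0.212136, 1.641044]
ρ-limits: (tanh 0.212136, tanh 1.641044) = (0.209, 0.928)

(0.209, 0.928)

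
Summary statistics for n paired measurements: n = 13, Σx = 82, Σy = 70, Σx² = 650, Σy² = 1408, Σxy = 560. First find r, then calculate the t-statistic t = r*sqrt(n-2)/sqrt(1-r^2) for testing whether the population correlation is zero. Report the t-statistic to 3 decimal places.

S_xy = nΣxy − ΣxΣy = 13·560 − 82·70 = 7280 − 5740 = 1540
S_xx = nΣx² − (Σx)² = 13·650 − 82² = 8450 − 6724 = 1726
S_yy = nΣy² − (Σy)² = 13·1408 − 70² = 18304 − 4900 = 13404
r = S_xy / √(S_xx·S_yy) = 1540 / √(1726·13404) = 1540 / √23135304 = 1540 / 4809.9173 = 0.3202
t = r·√(n−2)/√(1−r²) = 0.3202·√11 / √(1−0.102528) = 1.061983 / 0.947350 = 1.121

1.121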